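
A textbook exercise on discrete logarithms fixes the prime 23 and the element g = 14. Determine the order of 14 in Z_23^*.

22

By Lagrange's theorem, ord_23(14) divides φ(23) = 23 − 1 = 22 = 2 · 11.
Divisors of 22: 1, 2, 11, 22.
Test each divisor d:
14^1 ≡ 14 (mod 23)
14^2 ≡ 12 (mod 23)
14^11 ≡ 22 (mod 23)
14^22 ≡ 1 (mod 23) ✓
So ord_23(14) = 22.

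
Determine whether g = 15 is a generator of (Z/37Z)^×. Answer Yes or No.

Yes

φ(37) = 37 − 1 = 36 = 2^2 · 3^2.
An element g generates (Z/37Z)^× iff g^(36/q) ≢ 1 (mod 37) for each prime q ∈ {2, 3}.
15^18 ≡ 36 (mod 37)  [q = 2: ≢ 1 ✓]
15^12 ≡ 26 (mod 37)  [q = 3: ≢ 1 ✓]
Every test exponent gives a nontrivial residue, hence 15 generates the full group.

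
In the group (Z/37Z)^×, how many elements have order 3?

2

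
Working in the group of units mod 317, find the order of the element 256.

79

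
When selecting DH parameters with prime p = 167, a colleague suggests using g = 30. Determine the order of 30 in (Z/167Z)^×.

166

By Lagrange's theorem, ord_167(30) divides φ(167) = 167 − 1 = 166 = 2 · 83.
Divisors of 166: 1, 2, 83, 166.
Evaluate successive powers at the divisors of 166:
30^1 ≡ 30 (mod 167)
30^2 ≡ 65 (mod 167)
30^83 ≡ 166 (mod 167)
30^166 ≡ 1 (mod 167) ✓
Therefore the multiplicative order of 30 modulo 167 is 166.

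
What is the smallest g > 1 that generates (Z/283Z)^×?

φ(283) = 283 − 1 = 282 = 2 · 3 · 47.
g is a primitive root iff g^(282/q) ≢ 1 (mod 283) for each prime q ∈ {2, 3, 47}.
g = 2: 2^141 ≡ 282; 2^94 ≡ 1 — hits 1, so not a primitive root.
g = 3: 3^141 ≡ 282; 3^94 ≡ 238; 3^6 ≡ 163 — none is 1, so 3 is a primitive root.
The smallest primitive root modulo 283 is 3.

3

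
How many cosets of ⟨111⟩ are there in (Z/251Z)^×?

ord(111) | φ(251) = 251 − 1 = 250 = 2 · 5^3.
Divisors of 250: 1, 2, 5, 10, 25, 50, 125, 250.
Test each divisor d:
111^1 ≡ 111
111^2 ≡ 22
111^5 ≡ 10
111^10 ≡ 100
111^25 ≡ 102
111^50 ≡ 113
111^125 ≡ 250
111^250 ≡ 1
So ord_251(111) = 250, hence |⟨111⟩| = 250.
The index is φ(251) / ord(111) = 250 / 250 = 1.

1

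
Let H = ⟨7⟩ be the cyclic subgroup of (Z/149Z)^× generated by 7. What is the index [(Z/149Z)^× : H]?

2

The order of 7 must divide φ(149) = 149 − 1 = 148 = 2^2 · 37.
Divisors of 148: 1, 2, 4, 37, 74, 148.
Check 7^d mod 149 for each divisor in increasing order:
7^1 ≡ 7
7^2 ≡ 49
7^4 ≡ 17
7^37 ≡ 148
7^74 ≡ 1
The order of 7 is 74, so the subgroup it generates has 74 elements.
The index is φ(149) / ord(7) = 148 / 74 = 2.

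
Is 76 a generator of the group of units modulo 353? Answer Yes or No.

φ(353) = 353 − 1 = 352 = 2^5 · 11.
Test 76^(352/q) mod 353 for each prime factor q of 352:
76^176 ≡ 1 (mod 353)  [q = 2: ≡ 1 ✗]
76^32 ≡ 185 (mod 353)  [q = 11: ≢ 1 ✓]
76^176 ≡ 1 shows ord(76) | 176, strictly less than φ(353); not a primitive root.

No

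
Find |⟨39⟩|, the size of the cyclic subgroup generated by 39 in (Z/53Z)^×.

Since 39 ∈ (Z/53Z)^×, its order divides φ(53) = 53 − 1 = 52 = 2^2 · 13.
Divisors of 52: 1, 2, 4, 13, 26, 52.
Compute 39^d (mod 53) for the divisors d until we hit 1:
39^1 ≡ 39
39^2 ≡ 37
39^4 ≡ 44
39^13 ≡ 30
39^26 ≡ 52
39^52 ≡ 1
So ord_53(39) = 52.

52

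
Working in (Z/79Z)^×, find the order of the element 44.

39

Since 44 ∈ (Z/79Z)^×, its order divides φ(79) = 79 − 1 = 78 = 2 · 3 · 13.
Divisors of 78: 1, 2, 3, 6, 13, 26, 39, 78.
Test each divisor d:
44^1 ≡ 44 (mod 79)
44^2 ≡ 40 (mod 79)
44^3 ≡ 22 (mod 79)
44^6 ≡ 10 (mod 79)
44^13 ≡ 55 (mod 79)
44^26 ≡ 23 (mod 79)
44^39 ≡ 1 (mod 79) ✓
The smallest such exponent is 39, so the order of 44 is 39.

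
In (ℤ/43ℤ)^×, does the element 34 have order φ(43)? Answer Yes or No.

Yes

φ(43) = 43 − 1 = 42 = 2 · 3 · 7.
34 is a primitive root mod 43 iff 34^(φ(43)/q) ≢ 1 for every prime q | φ(43), i.e. q ∈ {2, 3, 7}.
34^21 ≡ 42 (mod 43)  [q = 2: ≢ 1 ✓]
34^14 ≡ 6 (mod 43)  [q = 3: ≢ 1 ✓]
34^6 ≡ 4 (mod 43)  [q = 7: ≢ 1 ✓]
All checks pass, so 34 has order 42 and is a primitive root modulo 43.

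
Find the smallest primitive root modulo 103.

φ(103) = 103 − 1 = 102 = 2 · 3 · 17.
Test candidates g = 2, 3, … against the prime factors q ∈ {2, 3, 17} of φ(103): g is a generator iff g^(102/q) ≢ 1 for every such q.
g = 2: 2^51 ≡ 1 — hits 1, so not a primitive root.
g = 3: 3^51 ≡ 102; 3^34 ≡ 1 — hits 1, so not a primitive root.
g = 4: 4^51 ≡ 1 — hits 1, so not a primitive root.
g = 5: 5^51 ≡ 102; 5^34 ≡ 56; 5^6 ≡ 72 — none is 1, so 5 is a primitive root.
The smallest primitive root modulo 103 is 5.

5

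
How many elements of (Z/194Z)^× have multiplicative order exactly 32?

16

φ(194) = φ(2)·φ(97) = 1·96 = 96 = 2^5 · 3.
Since (Z/194Z)^× is cyclic of order 96, the number of elements of order d is φ(d) when d | 96 and 0 otherwise.
32 = 2^5 divides 96, and φ(32) = 16.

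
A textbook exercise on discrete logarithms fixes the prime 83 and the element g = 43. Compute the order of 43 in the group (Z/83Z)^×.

Since 43 ∈ (Z/83Z)^×, its order divides φ(83) = 83 − 1 = 82 = 2 · 41.
Divisors of 82: 1, 2, 41, 82.
Test each divisor d:
43^1 ≡ 43 (mod 83)
43^2 ≡ 23 (mod 83)
43^41 ≡ 82 (mod 83)
43^82 ≡ 1 (mod 83) ✓
The smallest such exponent is 82, so the order of 43 is 82.

82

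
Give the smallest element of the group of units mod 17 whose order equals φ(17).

3

φ(17) = 17 − 1 = 16 = 2^4.
Test candidates g = 2, 3, … against the prime factors q ∈ {2} of φ(17): g is a generator iff g^(16/q) ≢ 1 for every such q.
g = 2: 2^8 ≡ 1 — hits 1, so not a primitive root.
g = 3: 3^8 ≡ 16 — none is 1, so 3 is a primitive root.
The smallest primitive root modulo 17 is 3.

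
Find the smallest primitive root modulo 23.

5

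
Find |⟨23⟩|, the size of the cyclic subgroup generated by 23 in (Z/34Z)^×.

16

ord(23) | φ(34) = φ(2)·φ(17) = 1·16 = 16 = 2^4.
Divisors of 16: 1, 2, 4, 8, 16.
Test each divisor d:
23^1 ≡ 23 (mod 34)
23^2 ≡ 19 (mod 34)
23^4 ≡ 21 (mod 34)
23^8 ≡ 33 (mod 34)
23^16 ≡ 1 (mod 34) ✓
The smallest such exponent is 16, so the order of 23 is 16.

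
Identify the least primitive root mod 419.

2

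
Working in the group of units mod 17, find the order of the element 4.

4

ord(4) | φ(17) = 17 − 1 = 16 = 2^4.
Divisors of 16: 1, 2, 4, 8, 16.
Check 4^d mod 17 for each divisor in increasing order:
4^1 ≡ 4 (mod 17)
4^2 ≡ 16 (mod 17)
4^4 ≡ 1 (mod 17) ✓
The smallest such exponent is 4, so the order of 4 is 4.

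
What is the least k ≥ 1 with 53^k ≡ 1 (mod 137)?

136

The order of 53 must divide φ(137) = 137 − 1 = 136 = 2^3 · 17.
Divisors of 136: 1, 2, 4, 8, 17, 34, 68, 136.
Evaluate successive powers at the divisors of 136:
53^1 ≡ 53 (mod 137)
53^2 ≡ 69 (mod 137)
53^4 ≡ 103 (mod 137)
53^8 ≡ 60 (mod 137)
53^17 ≡ 96 (mod 137)
53^34 ≡ 37 (mod 137)
53^68 ≡ 136 (mod 137)
53^136 ≡ 1 (mod 137) ✓
Therefore the multiplicative order of 53 modulo 137 is 136.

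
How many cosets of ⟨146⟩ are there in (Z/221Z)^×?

By Lagrange's theorem, ord_221(146) divides φ(221) = φ(13·17) = (13−1)·(17−1) = 12·16 = 192 = 2^6 · 3.
Divisors of 192: 1, 2, 3, 4, 6, 8, 12, 16, 24, 32, 48, 64, 96, 192.
Evaluate successive powers at the divisors of 192:
146^1 ≡ 146 (mod 221)
146^2 ≡ 100 (mod 221)
146^3 ≡ 14 (mod 221)
146^4 ≡ 55 (mod 221)
146^6 ≡ 196 (mod 221)
146^8 ≡ 152 (mod 221)
146^12 ≡ 183 (mod 221)
146^16 ≡ 120 (mod 221)
146^24 ≡ 118 (mod 221)
146^32 ≡ 35 (mod 221)
146^48 ≡ 1 (mod 221) ✓
Thus |⟨146⟩| = ord(146) = 48.
[(Z/221Z)^× : ⟨146⟩] = 192/48 = 4.

4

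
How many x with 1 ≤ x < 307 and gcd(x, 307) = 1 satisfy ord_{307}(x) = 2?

φ(307) = 307 − 1 = 306 = 2 · 3^2 · 17.
In a cyclic group of order 306, there are φ(d) elements of order d for each divisor d of 306, and zero for non-divisors.
2 | 306, and φ(2) = 2 − 1 = 1.

1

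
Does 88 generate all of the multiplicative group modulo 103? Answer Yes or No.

φ(103) = 103 − 1 = 102 = 2 · 3 · 17.
It suffices to check that the order of 88 is not a proper divisor of 102: compute 88^(102/q) for q ∈ {2, 3, 17}.
88^51 ≡ 102 (mod 103)  [q = 2: ≢ 1 ✓]
88^34 ≡ 56 (mod 103)  [q = 3: ≢ 1 ✓]
88^6 ≡ 61 (mod 103)  [q = 17: ≢ 1 ✓]
Every test exponent gives a nontrivial residue, hence 88 generates the full group.

Yes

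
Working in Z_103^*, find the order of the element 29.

The order of 29 must divide φ(103) = 103 − 1 = 102 = 2 · 3 · 17.
Divisors of 102: 1, 2, 3, 6, 17, 34, 51, 102.
Compute 29^d (mod 103) for the divisors d until we hit 1:
29^1 ≡ 29 (mod 103)
29^2 ≡ 17 (mod 103)
29^3 ≡ 81 (mod 103)
29^6 ≡ 72 (mod 103)
29^17 ≡ 56 (mod 103)
29^34 ≡ 46 (mod 103)
29^51 ≡ 1 (mod 103) ✓
Hence ord(29) = 51.

51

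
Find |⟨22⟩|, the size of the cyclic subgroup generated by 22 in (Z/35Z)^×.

4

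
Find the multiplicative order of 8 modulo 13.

ord(8) | φ(13) = 13 − 1 = 12 = 2^2 · 3.
Divisors of 12: 1, 2, 3, 4, 6, 12.
Check 8^d mod 13 for each divisor in increasing order:
8^1 ≡ 8
8^2 ≡ 12
8^3 ≡ 5
8^4 ≡ 1
So ord_13(8) = 4.

4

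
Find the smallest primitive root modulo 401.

3

φ(401) = 401 − 1 = 400 = 2^4 · 5^2.
g is a primitive root iff g^(400/q) ≢ 1 (mod 401) for each prime q ∈ {2, 5}.
g = 2: 2^200 ≡ 1 — hits 1, so not a primitive root.
g = 3: 3^200 ≡ 400; 3^80 ≡ 72 — none is 1, so 3 is a primitive root.
The smallest primitive root modulo 401 is 3.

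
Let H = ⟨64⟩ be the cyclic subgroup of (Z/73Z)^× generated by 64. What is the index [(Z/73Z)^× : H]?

24

The order of 64 must divide φ(73) = 73 − 1 = 72 = 2^3 · 3^2.
Divisors of 72: 1, 2, 3, 4, 6, 8, 9, 12, 18, 24, 36, 72.
Test each divisor d:
64^1 ≡ 64 (mod 73)
64^2 ≡ 8 (mod 73)
64^3 ≡ 1 (mod 73) ✓
So ord_73(64) = 3, hence |⟨64⟩| = 3.
[(Z/73Z)^× : ⟨64⟩] = 72/3 = 24.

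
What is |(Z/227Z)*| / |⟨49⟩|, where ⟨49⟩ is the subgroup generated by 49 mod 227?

2

The order of 49 must divide φ(227) = 227 − 1 = 226 = 2 · 113.
Divisors of 226: 1, 2, 113, 226.
Check 49^d mod 227 for each divisor in increasing order:
49^1 ≡ 49
49^2 ≡ 131
49^113 ≡ 1
Thus |⟨49⟩| = ord(49) = 113.
[(Z/227Z)^× : ⟨49⟩] = 226/113 = 2.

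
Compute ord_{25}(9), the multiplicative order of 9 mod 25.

10

Since 9 ∈ (Z/25Z)^×, its order divides φ(25) = φ(5^2) = 5·(5−1) = 20 = 2^2 · 5.
Divisors of 20: 1, 2, 4, 5, 10, 20.
Evaluate successive powers at the divisors of 20:
9^1 ≡ 9 (mod 25)
9^2 ≡ 6 (mod 25)
9^4 ≡ 11 (mod 25)
9^5 ≡ 24 (mod 25)
9^10 ≡ 1 (mod 25) ✓
So ord_25(9) = 10.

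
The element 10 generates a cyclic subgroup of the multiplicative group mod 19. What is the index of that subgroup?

1

The order of 10 must divide φ(19) = 19 − 1 = 18 = 2 · 3^2.
Divisors of 18: 1, 2, 3, 6, 9, 18.
Test each divisor d:
10^1 ≡ 10
10^2 ≡ 5
10^3 ≡ 12
10^6 ≡ 11
10^9 ≡ 18
10^18 ≡ 1
The order of 10 is 18, so the subgroup it generates has 18 elements.
The index is φ(19) / ord(10) = 18 / 18 = 1.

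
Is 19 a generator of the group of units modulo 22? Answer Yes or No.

Yes

φ(22) = φ(2)·φ(11) = 1·10 = 10 = 2 · 5.
19 is a primitive root mod 22 iff 19^(φ(22)/q) ≢ 1 for every prime q | φ(22), i.e. q ∈ {2, 5}.
19^5 ≡ 21 (mod 22)  [q = 2: ≢ 1 ✓]
19^2 ≡ 9 (mod 22)  [q = 5: ≢ 1 ✓]
All checks pass, so 19 has order 10 and is a primitive root modulo 22.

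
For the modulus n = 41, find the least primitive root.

6

φ(41) = 41 − 1 = 40 = 2^3 · 5.
g is a primitive root iff g^(40/q) ≢ 1 (mod 41) for each prime q ∈ {2, 5}.
g = 2: 2^20 ≡ 1 — hits 1, so not a primitive root.
g = 3: 3^20 ≡ 40; 3^8 ≡ 1 — hits 1, so not a primitive root.
g = 4: 4^20 ≡ 1 — hits 1, so not a primitive root.
g = 5: 5^20 ≡ 1 — hits 1, so not a primitive root.
g = 6: 6^20 ≡ 40; 6^8 ≡ 10 — none is 1, so 6 is a primitive root.
Hence the least primitive root of 41 is 6.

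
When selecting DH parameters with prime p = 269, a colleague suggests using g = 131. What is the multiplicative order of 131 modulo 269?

The order of 131 must divide φ(269) = 269 − 1 = 268 = 2^2 · 67.
Divisors of 268: 1, 2, 4, 67, 134, 268.
Evaluate successive powers at the divisors of 268:
131^1 ≡ 131
131^2 ≡ 214
131^4 ≡ 66
131^67 ≡ 1
Hence ord(131) = 67.

67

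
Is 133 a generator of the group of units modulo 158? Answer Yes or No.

φ(158) = φ(2)·φ(79) = 1·78 = 78 = 2 · 3 · 13.
133 is a primitive root mod 158 iff 133^(φ(158)/q) ≢ 1 for every prime q | φ(158), i.e. q ∈ {2, 3, 13}.
133^39 ≡ 157 (mod 158)  [q = 2: ≢ 1 ✓]
133^26 ≡ 23 (mod 158)  [q = 3: ≢ 1 ✓]
133^6 ≡ 131 (mod 158)  [q = 13: ≢ 1 ✓]
All checks pass, so 133 has order 78 and is a primitive root modulo 158.

Yes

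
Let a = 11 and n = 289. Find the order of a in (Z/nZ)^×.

Since 11 ∈ (Z/289Z)^×, its order divides φ(289) = φ(17^2) = 17·(17−1) = 272 = 2^4 · 17.
Divisors of 272: 1, 2, 4, 8, 16, 17, 34, 68, 136, 272.
Test each divisor d:
11^1 ≡ 11
11^2 ≡ 121
11^4 ≡ 191
11^8 ≡ 67
11^16 ≡ 154
11^17 ≡ 249
11^34 ≡ 155
11^68 ≡ 38
11^136 ≡ 288
11^272 ≡ 1
Therefore the multiplicative order of 11 modulo 289 is 272.

272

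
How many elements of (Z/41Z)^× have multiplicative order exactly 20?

8

φ(41) = 41 − 1 = 40 = 2^3 · 5.
In a cyclic group of order 40, there are φ(d) elements of order d for each divisor d of 40, and zero for non-divisors.
20 = 2^2 · 5 divides 40, and φ(20) = 8.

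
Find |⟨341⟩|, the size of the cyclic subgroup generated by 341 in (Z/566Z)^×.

94

Since 341 ∈ (Z/566Z)^×, its order divides φ(566) = φ(2)·φ(283) = 1·282 = 282 = 2 · 3 · 47.
Divisors of 282: 1, 2, 3, 6, 47, 94, 141, 282.
Test each divisor d:
341^1 ≡ 341
341^2 ≡ 251
341^3 ≡ 125
341^6 ≡ 343
341^47 ≡ 565
341^94 ≡ 1
Hence ord(341) = 94.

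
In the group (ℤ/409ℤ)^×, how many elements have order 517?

0

φ(409) = 409 − 1 = 408 = 2^3 · 3 · 17.
(Z/409Z)^× is cyclic (|G| = 408); a cyclic group of order m has exactly φ(d) elements of each order d | m, and none otherwise.
Here 408 is not a multiple of 517, so there are no elements of order 517.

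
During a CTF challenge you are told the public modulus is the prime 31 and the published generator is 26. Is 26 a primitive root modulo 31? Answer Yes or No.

φ(31) = 31 − 1 = 30 = 2 · 3 · 5.
It suffices to check that the order of 26 is not a proper divisor of 30: compute 26^(30/q) for q ∈ {2, 3, 5}.
26^15 ≡ 30 (mod 31)  [q = 2: ≢ 1 ✓]
26^10 ≡ 5 (mod 31)  [q = 3: ≢ 1 ✓]
26^6 ≡ 1 (mod 31)  [q = 5: ≡ 1 ✗]
26^6 ≡ 1 shows ord(26) | 6, strictly less than φ(31); not a primitive root.

No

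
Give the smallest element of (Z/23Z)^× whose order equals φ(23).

φ(23) = 23 − 1 = 22 = 2 · 11.
Test candidates g = 2, 3, … against the prime factors q ∈ {2, 11} of φ(23): g is a generator iff g^(22/q) ≢ 1 for every such q.
g = 2: 2^11 ≡ 1 — hits 1, so not a primitive root.
g = 3: 3^11 ≡ 1 — hits 1, so not a primitive root.
g = 4: 4^11 ≡ 1 — hits 1, so not a primitive root.
g = 5: 5^11 ≡ 22; 5^2 ≡ 2 — none is 1, so 5 is a primitive root.
Hence the least primitive root of 23 is 5.

5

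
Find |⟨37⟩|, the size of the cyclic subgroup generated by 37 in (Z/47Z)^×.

ord(37) | φ(47) = 47 − 1 = 46 = 2 · 23.
Divisors of 46: 1, 2, 23, 46.
Test each divisor d:
37^1 ≡ 37
37^2 ≡ 6
37^23 ≡ 1
Therefore the multiplicative order of 37 modulo 47 is 23.

23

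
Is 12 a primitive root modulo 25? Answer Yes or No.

Yes

φ(25) = φ(5^2) = 5·(5−1) = 20 = 2^2 · 5.
An element g generates (Z/25Z)^× iff g^(20/q) ≢ 1 (mod 25) for each prime q ∈ {2, 5}.
12^10 ≡ 24 (mod 25)  [q = 2: ≢ 1 ✓]
12^4 ≡ 11 (mod 25)  [q = 5: ≢ 1 ✓]
Every test exponent gives a nontrivial residue, hence 12 generates the full group.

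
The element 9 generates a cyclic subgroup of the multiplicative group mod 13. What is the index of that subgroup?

4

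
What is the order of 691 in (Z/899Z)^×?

ord(691) | φ(899) = φ(29·31) = (29−1)·(31−1) = 28·30 = 840 = 2^3 · 3 · 5 · 7.
Divisors of 840: 1, 2, 3, 4, 5, 6, 7, 8, 10, 12, 14, 15, 20, 21, 24, 28, 30, 35, 40, 42, 56, 60, 70, 84, 105, 120, 140, 168, 210, 280, 420, 840.
Evaluate successive powers at the divisors of 840:
691^1 ≡ 691
691^2 ≡ 112
691^3 ≡ 78
691^4 ≡ 857
691^5 ≡ 645
691^6 ≡ 690
691^7 ≡ 320
691^8 ≡ 865
691^10 ≡ 687
691^12 ≡ 529
691^14 ≡ 813
691^15 ≡ 807
691^20 ≡ 893
691^21 ≡ 349
691^24 ≡ 252
691^28 ≡ 204
691^30 ≡ 373
691^35 ≡ 552
691^40 ≡ 36
691^42 ≡ 436
691^56 ≡ 262
691^60 ≡ 683
691^70 ≡ 842
691^84 ≡ 407
691^105 ≡ 1
Hence ord(691) = 105.

105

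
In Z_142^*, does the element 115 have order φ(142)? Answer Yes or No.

φ(142) = φ(2)·φ(71) = 1·70 = 70 = 2 · 5 · 7.
115 is a primitive root mod 142 iff 115^(φ(142)/q) ≢ 1 for every prime q | φ(142), i.e. q ∈ {2, 5, 7}.
115^35 ≡ 141 (mod 142)  [q = 2: ≢ 1 ✓]
115^14 ≡ 57 (mod 142)  [q = 5: ≢ 1 ✓]
115^10 ≡ 45 (mod 142)  [q = 7: ≢ 1 ✓]
None equal 1, so ord_142(115) = 70: 115 is a primitive root.

Yes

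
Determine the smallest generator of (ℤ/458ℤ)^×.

7

φ(458) = φ(2)·φ(229) = 1·228 = 228 = 2^2 · 3 · 19.
Test candidates g = 2, 3, … against the prime factors q ∈ {2, 3, 19} of φ(458): g is a generator iff g^(228/q) ≢ 1 for every such q.
g = 2: gcd(2, 458) = 2 > 1, not a unit — skip.
g = 3: 3^114 ≡ 1 — hits 1, so not a primitive root.
g = 4: gcd(4, 458) = 2 > 1, not a unit — skip.
g = 5: 5^114 ≡ 1 — hits 1, so not a primitive root.
g = 6: gcd(6, 458) = 2 > 1, not a unit — skip.
g = 7: 7^114 ≡ 457; 7^76 ≡ 323; 7^12 ≡ 43 — none is 1, so 7 is a primitive root.
Hence the least primitive root of 458 is 7.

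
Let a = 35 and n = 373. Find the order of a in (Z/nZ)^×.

372

Since 35 ∈ (Z/373Z)^×, its order divides φ(373) = 373 − 1 = 372 = 2^2 · 3 · 31.
Divisors of 372: 1, 2, 3, 4, 6, 12, 31, 62, 93, 124, 186, 372.
Test each divisor d:
35^1 ≡ 35
35^2 ≡ 106
35^3 ≡ 353
35^4 ≡ 46
35^6 ≡ 27
35^12 ≡ 356
35^31 ≡ 69
35^62 ≡ 285
35^93 ≡ 269
35^124 ≡ 284
35^186 ≡ 372
35^372 ≡ 1
Therefore the multiplicative order of 35 modulo 373 is 372.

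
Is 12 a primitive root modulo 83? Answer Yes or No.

No

φ(83) = 83 − 1 = 82 = 2 · 41.
12 is a primitive root mod 83 iff 12^(φ(83)/q) ≢ 1 for every prime q | φ(83), i.e. q ∈ {2, 41}.
12^41 ≡ 1 (mod 83)  [q = 2: ≡ 1 ✗]
12^2 ≡ 61 (mod 83)  [q = 41: ≢ 1 ✓]
12^41 ≡ 1 shows ord(12) | 41, strictly less than φ(83); not a primitive root.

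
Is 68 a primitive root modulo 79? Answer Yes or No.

φ(79) = 79 − 1 = 78 = 2 · 3 · 13.
Test 68^(78/q) mod 79 for each prime factor q of 78:
68^39 ≡ 78 (mod 79)  [q = 2: ≢ 1 ✓]
68^26 ≡ 55 (mod 79)  [q = 3: ≢ 1 ✓]
68^6 ≡ 65 (mod 79)  [q = 13: ≢ 1 ✓]
All checks pass, so 68 has order 78 and is a primitive root modulo 79.

Yes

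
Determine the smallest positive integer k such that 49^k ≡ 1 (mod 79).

39

Since 49 ∈ (Z/79Z)^×, its order divides φ(79) = 79 − 1 = 78 = 2 · 3 · 13.
Divisors of 78: 1, 2, 3, 6, 13, 26, 39, 78.
Check 49^d mod 79 for each divisor in increasing order:
49^1 ≡ 49 (mod 79)
49^2 ≡ 31 (mod 79)
49^3 ≡ 18 (mod 79)
49^6 ≡ 8 (mod 79)
49^13 ≡ 55 (mod 79)
49^26 ≡ 23 (mod 79)
49^39 ≡ 1 (mod 79) ✓
The smallest such exponent is 39, so the order of 49 is 39.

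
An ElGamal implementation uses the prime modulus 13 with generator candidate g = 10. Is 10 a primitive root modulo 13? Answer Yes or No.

No

φ(13) = 13 − 1 = 12 = 2^2 · 3.
It suffices to check that the order of 10 is not a proper divisor of 12: compute 10^(12/q) for q ∈ {2, 3}.
10^6 ≡ 1 (mod 13)  [q = 2: ≡ 1 ✗]
10^4 ≡ 3 (mod 13)  [q = 3: ≢ 1 ✓]
10^6 ≡ 1 shows ord(10) | 6, strictly less than φ(13); not a primitive root.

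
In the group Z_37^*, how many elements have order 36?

12

φ(37) = 37 − 1 = 36 = 2^2 · 3^2.
(Z/37Z)^× is cyclic (|G| = 36); a cyclic group of order m has exactly φ(d) elements of each order d | m, and none otherwise.
36 = 2^2 · 3^2 divides 36, and φ(36) = 12.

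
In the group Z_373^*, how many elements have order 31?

φ(373) = 373 − 1 = 372 = 2^2 · 3 · 31.
In a cyclic group of order 372, there are φ(d) elements of order d for each divisor d of 372, and zero for non-divisors.
31 | 372, and φ(31) = 31 − 1 = 30.

30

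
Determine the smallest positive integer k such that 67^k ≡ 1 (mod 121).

ord(67) | φ(121) = φ(11^2) = 11·(11−1) = 110 = 2 · 5 · 11.
Divisors of 110: 1, 2, 5, 10, 11, 22, 55, 110.
Compute 67^d (mod 121) for the divisors d until we hit 1:
67^1 ≡ 67 (mod 121)
67^2 ≡ 12 (mod 121)
67^5 ≡ 89 (mod 121)
67^10 ≡ 56 (mod 121)
67^11 ≡ 1 (mod 121) ✓
So ord_121(67) = 11.

11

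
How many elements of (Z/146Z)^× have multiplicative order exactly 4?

2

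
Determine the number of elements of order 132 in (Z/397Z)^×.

40

φ(397) = 397 − 1 = 396 = 2^2 · 3^2 · 11.
In a cyclic group of order 396, there are φ(d) elements of order d for each divisor d of 396, and zero for non-divisors.
132 = 2^2 · 3 · 11 divides 396, and φ(132) = 40.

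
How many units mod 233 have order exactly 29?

φ(233) = 233 − 1 = 232 = 2^3 · 29.
(Z/233Z)^× is cyclic (|G| = 232); a cyclic group of order m has exactly φ(d) elements of each order d | m, and none otherwise.
29 | 232, and φ(29) = 29 − 1 = 28.

28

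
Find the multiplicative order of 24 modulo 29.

By Lagrange's theorem, ord_29(24) divides φ(29) = 29 − 1 = 28 = 2^2 · 7.
Divisors of 28: 1, 2, 4, 7, 14, 28.
Compute 24^d (mod 29) for the divisors d until we hit 1:
24^1 ≡ 24 (mod 29)
24^2 ≡ 25 (mod 29)
24^4 ≡ 16 (mod 29)
24^7 ≡ 1 (mod 29) ✓
The smallest such exponent is 7, so the order of 24 is 7.

7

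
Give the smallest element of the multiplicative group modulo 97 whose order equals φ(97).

φ(97) = 97 − 1 = 96 = 2^5 · 3.
Test candidates g = 2, 3, … against the prime factors q ∈ {2, 3} of φ(97): g is a generator iff g^(96/q) ≢ 1 for every such q.
g = 2: 2^48 ≡ 1 — hits 1, so not a primitive root.
g = 3: 3^48 ≡ 1 — hits 1, so not a primitive root.
g = 4: 4^48 ≡ 1 — hits 1, so not a primitive root.
g = 5: 5^48 ≡ 96; 5^32 ≡ 35 — none is 1, so 5 is a primitive root.
The smallest primitive root modulo 97 is 5.

5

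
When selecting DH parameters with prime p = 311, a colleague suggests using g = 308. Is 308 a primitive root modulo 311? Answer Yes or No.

Yes

φ(311) = 311 − 1 = 310 = 2 · 5 · 31.
It suffices to check that the order of 308 is not a proper divisor of 310: compute 308^(310/q) for q ∈ {2, 5, 31}.
308^155 ≡ 310 (mod 311)  [q = 2: ≢ 1 ✓]
308^62 ≡ 216 (mod 311)  [q = 5: ≢ 1 ✓]
308^10 ≡ 270 (mod 311)  [q = 31: ≢ 1 ✓]
None equal 1, so ord_311(308) = 310: 308 is a primitive root.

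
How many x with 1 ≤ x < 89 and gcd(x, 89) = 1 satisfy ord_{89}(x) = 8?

4

φ(89) = 89 − 1 = 88 = 2^3 · 11.
In a cyclic group of order 88, there are φ(d) elements of order d for each divisor d of 88, and zero for non-divisors.
8 = 2^3 divides 88, and φ(8) = 4.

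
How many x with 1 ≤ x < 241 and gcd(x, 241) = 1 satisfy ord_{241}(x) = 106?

φ(241) = 241 − 1 = 240 = 2^4 · 3 · 5.
(Z/241Z)^× is cyclic (|G| = 240); a cyclic group of order m has exactly φ(d) elements of each order d | m, and none otherwise.
Since 106 ∤ 240, the count is 0.

0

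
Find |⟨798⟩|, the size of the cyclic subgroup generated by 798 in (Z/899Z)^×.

140

The order of 798 must divide φ(899) = φ(29·31) = (29−1)·(31−1) = 28·30 = 840 = 2^3 · 3 · 5 · 7.
Divisors of 840: 1, 2, 3, 4, 5, 6, 7, 8, 10, 12, 14, 15, 20, 21, 24, 28, 30, 35, 40, 42, 56, 60, 70, 84, 105, 120, 140, 168, 210, 280, 420, 840.
Compute 798^d (mod 899) for the divisors d until we hit 1:
798^1 ≡ 798 (mod 899)
798^2 ≡ 312 (mod 899)
798^3 ≡ 852 (mod 899)
798^4 ≡ 252 (mod 899)
798^5 ≡ 619 (mod 899)
798^6 ≡ 411 (mod 899)
798^7 ≡ 742 (mod 899)
798^8 ≡ 574 (mod 899)
798^10 ≡ 187 (mod 899)
798^12 ≡ 808 (mod 899)
798^14 ≡ 376 (mod 899)
798^15 ≡ 681 (mod 899)
798^20 ≡ 807 (mod 899)
798^21 ≡ 302 (mod 899)
798^24 ≡ 190 (mod 899)
798^28 ≡ 233 (mod 899)
798^30 ≡ 776 (mod 899)
798^35 ≡ 278 (mod 899)
798^40 ≡ 373 (mod 899)
798^42 ≡ 405 (mod 899)
798^56 ≡ 349 (mod 899)
798^60 ≡ 745 (mod 899)
798^70 ≡ 869 (mod 899)
798^84 ≡ 407 (mod 899)
798^105 ≡ 650 (mod 899)
798^120 ≡ 342 (mod 899)
798^140 ≡ 1 (mod 899) ✓
Therefore the multiplicative order of 798 modulo 899 is 140.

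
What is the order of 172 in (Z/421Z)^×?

140

By Lagrange's theorem, ord_421(172) divides φ(421) = 421 − 1 = 420 = 2^2 · 3 · 5 · 7.
Divisors of 420: 1, 2, 3, 4, 5, 6, 7, 10, 12, 14, 15, 20, 21, 28, 30, 35, 42, 60, 70, 84, 105, 140, 210, 420.
Check 172^d mod 421 for each divisor in increasing order:
172^1 ≡ 172 (mod 421)
172^2 ≡ 114 (mod 421)
172^3 ≡ 242 (mod 421)
172^4 ≡ 366 (mod 421)
172^5 ≡ 223 (mod 421)
172^6 ≡ 45 (mod 421)
172^7 ≡ 162 (mod 421)
172^10 ≡ 51 (mod 421)
172^12 ≡ 341 (mod 421)
172^14 ≡ 142 (mod 421)
172^15 ≡ 6 (mod 421)
172^20 ≡ 75 (mod 421)
172^21 ≡ 270 (mod 421)
172^28 ≡ 377 (mod 421)
172^30 ≡ 36 (mod 421)
172^35 ≡ 29 (mod 421)
172^42 ≡ 67 (mod 421)
172^60 ≡ 33 (mod 421)
172^70 ≡ 420 (mod 421)
172^84 ≡ 279 (mod 421)
172^105 ≡ 392 (mod 421)
172^140 ≡ 1 (mod 421) ✓
Hence ord(172) = 140.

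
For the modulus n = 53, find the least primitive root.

2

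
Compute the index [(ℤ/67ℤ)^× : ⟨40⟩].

ord(40) | φ(67) = 67 − 1 = 66 = 2 · 3 · 11.
Divisors of 66: 1, 2, 3, 6, 11, 22, 33, 66.
Test each divisor d:
40^1 ≡ 40
40^2 ≡ 59
40^3 ≡ 15
40^6 ≡ 24
40^11 ≡ 1
So ord_67(40) = 11, hence |⟨40⟩| = 11.
The index is φ(67) / ord(40) = 66 / 11 = 6.

6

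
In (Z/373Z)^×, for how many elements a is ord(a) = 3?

2

φ(373) = 373 − 1 = 372 = 2^2 · 3 · 31.
In a cyclic group of order 372, there are φ(d) elements of order d for each divisor d of 372, and zero for non-divisors.
3 | 372, and φ(3) = 3 − 1 = 2.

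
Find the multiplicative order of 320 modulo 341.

15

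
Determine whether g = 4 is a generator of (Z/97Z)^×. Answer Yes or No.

No

φ(97) = 97 − 1 = 96 = 2^5 · 3.
4 is a primitive root mod 97 iff 4^(φ(97)/q) ≢ 1 for every prime q | φ(97), i.e. q ∈ {2, 3}.
4^48 ≡ 1 (mod 97)  [q = 2: ≡ 1 ✗]
4^32 ≡ 61 (mod 97)  [q = 3: ≢ 1 ✓]
The check at q = 2 fails, so 4 generates a proper subgroup.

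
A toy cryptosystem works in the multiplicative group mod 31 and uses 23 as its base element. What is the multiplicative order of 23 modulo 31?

Since 23 ∈ (Z/31Z)^×, its order divides φ(31) = 31 − 1 = 30 = 2 · 3 · 5.
Divisors of 30: 1, 2, 3, 5, 6, 10, 15, 30.
Test each divisor d:
23^1 ≡ 23 (mod 31)
23^2 ≡ 2 (mod 31)
23^3 ≡ 15 (mod 31)
23^5 ≡ 30 (mod 31)
23^6 ≡ 8 (mod 31)
23^10 ≡ 1 (mod 31) ✓
Hence ord(23) = 10.

10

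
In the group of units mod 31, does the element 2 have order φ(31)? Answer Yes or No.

φ(31) = 31 − 1 = 30 = 2 · 3 · 5.
It suffices to check that the order of 2 is not a proper divisor of 30: compute 2^(30/q) for q ∈ {2, 3, 5}.
2^15 ≡ 1 (mod 31)  [q = 2: ≡ 1 ✗]
2^10 ≡ 1 (mod 31)  [q = 3: ≡ 1 ✗]
2^6 ≡ 2 (mod 31)  [q = 5: ≢ 1 ✓]
2^15 ≡ 1 shows ord(2) | 15, strictly less than φ(31); not a primitive root.

No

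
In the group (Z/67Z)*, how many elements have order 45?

0

φ(67) = 67 − 1 = 66 = 2 · 3 · 11.
Since (Z/67Z)^× is cyclic of order 66, the number of elements of order d is φ(d) when d | 66 and 0 otherwise.
Here 66 is not a multiple of 45, so there are no elements of order 45.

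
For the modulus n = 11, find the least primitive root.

2

φ(11) = 11 − 1 = 10 = 2 · 5.
g is a primitive root iff g^(10/q) ≢ 1 (mod 11) for each prime q ∈ {2, 5}.
g = 2: 2^5 ≡ 10; 2^2 ≡ 4 — none is 1, so 2 is a primitive root.
So 2 is the smallest generator of (Z/11Z)^×.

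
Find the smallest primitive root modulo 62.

3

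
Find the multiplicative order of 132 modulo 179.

By Lagrange's theorem, ord_179(132) divides φ(179) = 179 − 1 = 178 = 2 · 89.
Divisors of 178: 1, 2, 89, 178.
Test each divisor d:
132^1 ≡ 132 (mod 179)
132^2 ≡ 61 (mod 179)
132^89 ≡ 178 (mod 179)
132^178 ≡ 1 (mod 179) ✓
Hence ord(132) = 178.

178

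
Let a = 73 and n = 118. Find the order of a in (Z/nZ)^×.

58

By Lagrange's theorem, ord_118(73) divides φ(118) = φ(2)·φ(59) = 1·58 = 58 = 2 · 29.
Divisors of 58: 1, 2, 29, 58.
Check 73^d mod 118 for each divisor in increasing order:
73^1 ≡ 73 (mod 118)
73^2 ≡ 19 (mod 118)
73^29 ≡ 117 (mod 118)
73^58 ≡ 1 (mod 118) ✓
Therefore the multiplicative order of 73 modulo 118 is 58.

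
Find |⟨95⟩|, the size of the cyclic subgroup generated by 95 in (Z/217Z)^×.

15

Since 95 ∈ (Z/217Z)^×, its order divides φ(217) = φ(7·31) = (7−1)·(31−1) = 6·30 = 180 = 2^2 · 3^2 · 5.
Divisors of 180: 1, 2, 3, 4, 5, 6, 9, 10, 12, 15, 18, 20, 30, 36, 45, 60, 90, 180.
Test each divisor d:
95^1 ≡ 95 (mod 217)
95^2 ≡ 128 (mod 217)
95^3 ≡ 8 (mod 217)
95^4 ≡ 109 (mod 217)
95^5 ≡ 156 (mod 217)
95^6 ≡ 64 (mod 217)
95^9 ≡ 78 (mod 217)
95^10 ≡ 32 (mod 217)
95^12 ≡ 190 (mod 217)
95^15 ≡ 1 (mod 217) ✓
Hence ord(95) = 15.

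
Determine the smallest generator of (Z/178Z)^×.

3

φ(178) = φ(2)·φ(89) = 1·88 = 88 = 2^3 · 11.
Test candidates g = 2, 3, … against the prime factors q ∈ {2, 11} of φ(178): g is a generator iff g^(88/q) ≢ 1 for every such q.
g = 2: gcd(2, 178) = 2 > 1, not a unit — skip.
g = 3: 3^44 ≡ 177; 3^8 ≡ 153 — none is 1, so 3 is a primitive root.
The smallest primitive root modulo 178 is 3.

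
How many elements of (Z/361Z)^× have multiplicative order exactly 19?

18

φ(361) = φ(19^2) = 19·(19−1) = 342 = 2 · 3^2 · 19.
In a cyclic group of order 342, there are φ(d) elements of order d for each divisor d of 342, and zero for non-divisors.
19 | 342, and φ(19) = 19 − 1 = 18.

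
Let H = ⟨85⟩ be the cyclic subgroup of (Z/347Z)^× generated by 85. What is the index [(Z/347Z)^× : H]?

2

By Lagrange's theorem, ord_347(85) divides φ(347) = 347 − 1 = 346 = 2 · 173.
Divisors of 346: 1, 2, 173, 346.
Check 85^d mod 347 for each divisor in increasing order:
85^1 ≡ 85
85^2 ≡ 285
85^173 ≡ 1
So ord_347(85) = 173, hence |⟨85⟩| = 173.
Index = |(Z/347Z)^×| / |⟨85⟩| = 346 / 173 = 2.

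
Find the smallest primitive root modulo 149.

2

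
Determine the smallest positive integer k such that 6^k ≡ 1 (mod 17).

16

By Lagrange's theorem, ord_17(6) divides φ(17) = 17 − 1 = 16 = 2^4.
Divisors of 16: 1, 2, 4, 8, 16.
Test each divisor d:
6^1 ≡ 6
6^2 ≡ 2
6^4 ≡ 4
6^8 ≡ 16
6^16 ≡ 1
So ord_17(6) = 16.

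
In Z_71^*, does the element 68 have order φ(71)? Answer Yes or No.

Yes

φ(71) = 71 − 1 = 70 = 2 · 5 · 7.
Test 68^(70/q) mod 71 for each prime factor q of 70:
68^35 ≡ 70 (mod 71)  [q = 2: ≢ 1 ✓]
68^14 ≡ 54 (mod 71)  [q = 5: ≢ 1 ✓]
68^10 ≡ 48 (mod 71)  [q = 7: ≢ 1 ✓]
Every test exponent gives a nontrivial residue, hence 68 generates the full group.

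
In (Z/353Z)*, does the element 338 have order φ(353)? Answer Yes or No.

φ(353) = 353 − 1 = 352 = 2^5 · 11.
338 is a primitive root mod 353 iff 338^(φ(353)/q) ≢ 1 for every prime q | φ(353), i.e. q ∈ {2, 11}.
338^176 ≡ 1 (mod 353)  [q = 2: ≡ 1 ✗]
338^32 ≡ 185 (mod 353)  [q = 11: ≢ 1 ✓]
338^176 ≡ 1 shows ord(338) | 176, strictly less than φ(353); not a primitive root.

No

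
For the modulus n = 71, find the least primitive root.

7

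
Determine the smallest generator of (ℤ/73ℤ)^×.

5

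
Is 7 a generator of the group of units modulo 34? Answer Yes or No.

Yes

φ(34) = φ(2)·φ(17) = 1·16 = 16 = 2^4.
Test 7^(16/q) mod 34 for each prime factor q of 16:
7^8 ≡ 33 (mod 34)  [q = 2: ≢ 1 ✓]
All checks pass, so 7 has order 16 and is a primitive root modulo 34.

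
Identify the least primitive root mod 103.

φ(103) = 103 − 1 = 102 = 2 · 3 · 17.
g is a primitive root iff g^(102/q) ≢ 1 (mod 103) for each prime q ∈ {2, 3, 17}.
g = 2: 2^51 ≡ 1 — hits 1, so not a primitive root.
g = 3: 3^51 ≡ 102; 3^34 ≡ 1 — hits 1, so not a primitive root.
g = 4: 4^51 ≡ 1 — hits 1, so not a primitive root.
g = 5: 5^51 ≡ 102; 5^34 ≡ 56; 5^6 ≡ 72 — none is 1, so 5 is a primitive root.
Hence the least primitive root of 103 is 5.

5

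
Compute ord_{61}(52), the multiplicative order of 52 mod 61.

ord(52) | φ(61) = 61 − 1 = 60 = 2^2 · 3 · 5.
Divisors of 60: 1, 2, 3, 4, 5, 6, 10, 12, 15, 20, 30, 60.
Evaluate successive powers at the divisors of 60:
52^1 ≡ 52
52^2 ≡ 20
52^3 ≡ 3
52^4 ≡ 34
52^5 ≡ 60
52^6 ≡ 9
52^10 ≡ 1
Therefore the multiplicative order of 52 modulo 61 is 10.

10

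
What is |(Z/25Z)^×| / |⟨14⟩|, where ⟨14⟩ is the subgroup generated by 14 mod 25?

ord(14) | φ(25) = φ(5^2) = 5·(5−1) = 20 = 2^2 · 5.
Divisors of 20: 1, 2, 4, 5, 10, 20.
Evaluate successive powers at the divisors of 20:
14^1 ≡ 14
14^2 ≡ 21
14^4 ≡ 16
14^5 ≡ 24
14^10 ≡ 1
Thus |⟨14⟩| = ord(14) = 10.
The index is φ(25) / ord(14) = 20 / 10 = 2.

2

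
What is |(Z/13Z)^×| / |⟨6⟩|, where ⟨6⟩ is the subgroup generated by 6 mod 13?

1

The order of 6 must divide φ(13) = 13 − 1 = 12 = 2^2 · 3.
Divisors of 12: 1, 2, 3, 4, 6, 12.
Compute 6^d (mod 13) for the divisors d until we hit 1:
6^1 ≡ 6 (mod 13)
6^2 ≡ 10 (mod 13)
6^3 ≡ 8 (mod 13)
6^4 ≡ 9 (mod 13)
6^6 ≡ 12 (mod 13)
6^12 ≡ 1 (mod 13) ✓
Thus |⟨6⟩| = ord(6) = 12.
The index is φ(13) / ord(6) = 12 / 12 = 1.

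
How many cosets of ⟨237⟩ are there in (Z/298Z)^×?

4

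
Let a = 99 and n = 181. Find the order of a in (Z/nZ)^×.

30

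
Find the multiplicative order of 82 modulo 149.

74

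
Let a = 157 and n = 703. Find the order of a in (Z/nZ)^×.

Since 157 ∈ (Z/703Z)^×, its order divides φ(703) = φ(19·37) = (19−1)·(37−1) = 18·36 = 648 = 2^3 · 3^4.
Divisors of 648: 1, 2, 3, 4, 6, 8, 9, 12, 18, 24, 27, 36, 54, 72, 81, 108, 162, 216, 324, 648.
Compute 157^d (mod 703) for the divisors d until we hit 1:
157^1 ≡ 157 (mod 703)
157^2 ≡ 44 (mod 703)
157^3 ≡ 581 (mod 703)
157^4 ≡ 530 (mod 703)
157^6 ≡ 121 (mod 703)
157^8 ≡ 403 (mod 703)
157^9 ≡ 1 (mod 703) ✓
So ord_703(157) = 9.

9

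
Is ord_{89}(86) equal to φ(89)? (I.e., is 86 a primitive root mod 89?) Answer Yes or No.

Yes

φ(89) = 89 − 1 = 88 = 2^3 · 11.
An element g generates (Z/89Z)^× iff g^(88/q) ≢ 1 (mod 89) for each prime q ∈ {2, 11}.
86^44 ≡ 88 (mod 89)  [q = 2: ≢ 1 ✓]
86^8 ≡ 64 (mod 89)  [q = 11: ≢ 1 ✓]
None equal 1, so ord_89(86) = 88: 86 is a primitive root.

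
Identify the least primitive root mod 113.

3

φ(113) = 113 − 1 = 112 = 2^4 · 7.
Test candidates g = 2, 3, … against the prime factors q ∈ {2, 7} of φ(113): g is a generator iff g^(112/q) ≢ 1 for every such q.
g = 2: 2^56 ≡ 1 — hits 1, so not a primitive root.
g = 3: 3^56 ≡ 112; 3^16 ≡ 49 — none is 1, so 3 is a primitive root.
So 3 is the smallest generator of (Z/113Z)^×.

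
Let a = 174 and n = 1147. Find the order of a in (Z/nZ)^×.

Since 174 ∈ (Z/1147Z)^×, its order divides φ(1147) = φ(31·37) = (31−1)·(37−1) = 30·36 = 1080 = 2^3 · 3^3 · 5.
Divisors of 1080: 1, 2, 3, 4, 5, 6, 8, 9, 10, 12, 15, 18, 20, 24, 27, 30, 36, 40, 45, 54, 60, 72, 90, 108, 120, 135, 180, 216, 270, 360, 540, 1080.
Evaluate successive powers at the divisors of 1080:
174^1 ≡ 174
174^2 ≡ 454
174^3 ≡ 1000
174^4 ≡ 803
174^5 ≡ 935
174^6 ≡ 963
174^8 ≡ 195
174^9 ≡ 667
174^10 ≡ 211
174^12 ≡ 593
174^15 ≡ 1
Therefore the multiplicative order of 174 modulo 1147 is 15.

15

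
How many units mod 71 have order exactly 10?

φ(71) = 71 − 1 = 70 = 2 · 5 · 7.
In a cyclic group of order 70, there are φ(d) elements of order d for each divisor d of 70, and zero for non-divisors.
10 = 2 · 5 divides 70, and φ(10) = 4.

4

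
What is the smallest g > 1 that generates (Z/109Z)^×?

φ(109) = 109 − 1 = 108 = 2^2 · 3^3.
g is a primitive root iff g^(108/q) ≢ 1 (mod 109) for each prime q ∈ {2, 3}.
g = 2: 2^54 ≡ 108; 2^36 ≡ 1 — hits 1, so not a primitive root.
g = 3: 3^54 ≡ 1 — hits 1, so not a primitive root.
g = 4: 4^54 ≡ 1 — hits 1, so not a primitive root.
g = 5: 5^54 ≡ 1 — hits 1, so not a primitive root.
g = 6: 6^54 ≡ 108; 6^36 ≡ 63 — none is 1, so 6 is a primitive root.
So 6 is the smallest generator of (Z/109Z)^×.

6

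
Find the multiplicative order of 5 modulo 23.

22

By Lagrange's theorem, ord_23(5) divides φ(23) = 23 − 1 = 22 = 2 · 11.
Divisors of 22: 1, 2, 11, 22.
Test each divisor d:
5^1 ≡ 5 (mod 23)
5^2 ≡ 2 (mod 23)
5^11 ≡ 22 (mod 23)
5^22 ≡ 1 (mod 23) ✓
Therefore the multiplicative order of 5 modulo 23 is 22.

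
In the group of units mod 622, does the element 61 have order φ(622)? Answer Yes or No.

φ(622) = φ(2)·φ(311) = 1·310 = 310 = 2 · 5 · 31.
Test 61^(310/q) mod 622 for each prime factor q of 310:
61^155 ≡ 621 (mod 622)  [q = 2: ≢ 1 ✓]
61^62 ≡ 1 (mod 622)  [q = 5: ≡ 1 ✗]
61^10 ≡ 47 (mod 622)  [q = 31: ≢ 1 ✓]
The check at q = 5 fails, so 61 generates a proper subgroup.

No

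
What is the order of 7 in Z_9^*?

3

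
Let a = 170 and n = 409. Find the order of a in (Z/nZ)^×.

The order of 170 must divide φ(409) = 409 − 1 = 408 = 2^3 · 3 · 17.
Divisors of 408: 1, 2, 3, 4, 6, 8, 12, 17, 24, 34, 51, 68, 102, 136, 204, 408.
Compute 170^d (mod 409) for the divisors d until we hit 1:
170^1 ≡ 170
170^2 ≡ 270
170^3 ≡ 92
170^4 ≡ 98
170^6 ≡ 284
170^8 ≡ 197
170^12 ≡ 83
170^17 ≡ 360
170^24 ≡ 345
170^34 ≡ 356
170^51 ≡ 143
170^68 ≡ 355
170^102 ≡ 408
170^136 ≡ 53
170^204 ≡ 1
So ord_409(170) = 204.

204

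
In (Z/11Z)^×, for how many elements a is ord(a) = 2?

1

φ(11) = 11 − 1 = 10 = 2 · 5.
(Z/11Z)^× is cyclic (|G| = 10); a cyclic group of order m has exactly φ(d) elements of each order d | m, and none otherwise.
2 | 10, and φ(2) = 2 − 1 = 1.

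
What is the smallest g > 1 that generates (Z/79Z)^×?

3

φ(79) = 79 − 1 = 78 = 2 · 3 · 13.
Test candidates g = 2, 3, … against the prime factors q ∈ {2, 3, 13} of φ(79): g is a generator iff g^(78/q) ≢ 1 for every such q.
g = 2: 2^39 ≡ 1 — hits 1, so not a primitive root.
g = 3: 3^39 ≡ 78; 3^26 ≡ 23; 3^6 ≡ 18 — none is 1, so 3 is a primitive root.
Hence the least primitive root of 79 is 3.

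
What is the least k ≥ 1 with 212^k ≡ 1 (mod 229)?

38

Since 212 ∈ (Z/229Z)^×, its order divides φ(229) = 229 − 1 = 228 = 2^2 · 3 · 19.
Divisors of 228: 1, 2, 3, 4, 6, 12, 19, 38, 57, 76, 114, 228.
Compute 212^d (mod 229) for the divisors d until we hit 1:
212^1 ≡ 212
212^2 ≡ 60
212^3 ≡ 125
212^4 ≡ 165
212^6 ≡ 53
212^12 ≡ 61
212^19 ≡ 228
212^38 ≡ 1
The smallest such exponent is 38, so the order of 212 is 38.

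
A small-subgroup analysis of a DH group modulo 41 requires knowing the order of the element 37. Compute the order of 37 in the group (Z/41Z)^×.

5

The order of 37 must divide φ(41) = 41 − 1 = 40 = 2^3 · 5.
Divisors of 40: 1, 2, 4, 5, 8, 10, 20, 40.
Compute 37^d (mod 41) for the divisors d until we hit 1:
37^1 ≡ 37
37^2 ≡ 16
37^4 ≡ 10
37^5 ≡ 1
The smallest such exponent is 5, so the order of 37 is 5.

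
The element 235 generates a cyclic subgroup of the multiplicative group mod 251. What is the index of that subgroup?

5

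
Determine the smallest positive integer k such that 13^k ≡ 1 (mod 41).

ord(13) | φ(41) = 41 − 1 = 40 = 2^3 · 5.
Divisors of 40: 1, 2, 4, 5, 8, 10, 20, 40.
Compute 13^d (mod 41) for the divisors d until we hit 1:
13^1 ≡ 13 (mod 41)
13^2 ≡ 5 (mod 41)
13^4 ≡ 25 (mod 41)
13^5 ≡ 38 (mod 41)
13^8 ≡ 10 (mod 41)
13^10 ≡ 9 (mod 41)
13^20 ≡ 40 (mod 41)
13^40 ≡ 1 (mod 41) ✓
The smallest such exponent is 40, so the order of 13 is 40.

40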